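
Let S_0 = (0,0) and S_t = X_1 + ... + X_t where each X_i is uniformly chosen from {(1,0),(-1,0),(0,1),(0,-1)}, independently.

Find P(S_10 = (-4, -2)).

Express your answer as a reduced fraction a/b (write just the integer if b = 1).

Let h be the number of horizontal steps (so 10-h are vertical). To end at (-4,-2) need (h-4)/2 right-steps and ((10-h)-2)/2 up-steps.
Sum over h with 4 ≤ h ≤ 8, h ≡ 0 (mod 2), 10-h ≡ 0 (mod 2):
h=4: C(10,4)·C(4,0)·C(6,2) = 210·1·15 = 3150
h=6: C(10,6)·C(6,1)·C(4,1) = 210·6·4 = 5040
h=8: C(10,8)·C(8,2)·C(2,0) = 45·28·1 = 1260
Total favorable: 9450
Total paths: 4^10 = 1048576
P = 9450/1048576 = 4725/524288

Answer: 4725/524288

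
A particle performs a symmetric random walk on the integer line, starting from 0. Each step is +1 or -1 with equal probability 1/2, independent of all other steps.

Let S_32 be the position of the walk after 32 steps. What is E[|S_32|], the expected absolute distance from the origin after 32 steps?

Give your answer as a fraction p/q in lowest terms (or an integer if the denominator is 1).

Answer: 300540195/67108864

Derivation:
S_32 takes values m ≡ 0 (mod 2) with |m| ≤ 32; P(S_32=m) = C(32,(32+m)/2)/2^32.
Total paths: 2^32 = 4294967296
Distribution: P(S=-32)=1/4294967296, P(S=-30)=32/4294967296, P(S=-28)=496/4294967296, P(S=-26)=4960/4294967296, P(S=-24)=35960/4294967296, P(S=-22)=201376/4294967296, P(S=-20)=906192/4294967296, P(S=-18)=3365856/4294967296, P(S=-16)=10518300/4294967296, P(S=-14)=28048800/4294967296, P(S=-12)=64512240/4294967296, P(S=-10)=129024480/4294967296, P(S=-8)=225792840/4294967296, P(S=-6)=347373600/4294967296, P(S=-4)=471435600/4294967296, P(S=-2)=565722720/4294967296, P(S=0)=601080390/4294967296, P(S=2)=565722720/4294967296, P(S=4)=471435600/4294967296, P(S=6)=347373600/4294967296, P(S=8)=225792840/4294967296, P(S=10)=129024480/4294967296, P(S=12)=64512240/4294967296, P(S=14)=28048800/4294967296, P(S=16)=10518300/4294967296, P(S=18)=3365856/4294967296, P(S=20)=906192/4294967296, P(S=22)=201376/4294967296, P(S=24)=35960/4294967296, P(S=26)=4960/4294967296, P(S=28)=496/4294967296, P(S=30)=32/4294967296, P(S=32)=1/4294967296
E[|S_32|] = Σ_m |m|·P(S_32=m) = 19234572480/4294967296 = 300540195/67108864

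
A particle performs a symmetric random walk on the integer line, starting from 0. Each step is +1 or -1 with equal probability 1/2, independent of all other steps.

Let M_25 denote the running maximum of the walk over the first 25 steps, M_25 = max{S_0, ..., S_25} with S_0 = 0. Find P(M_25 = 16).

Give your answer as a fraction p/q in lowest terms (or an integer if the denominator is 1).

Let M_25 = max(S_0,...,S_25). Use the reflection principle: for j ≥ 1, #{paths with M_25 ≥ j} = #{S_25 ≥ j} + #{S_25 ≥ j+1}.
By reflection, #{M_25 ≥ 16} = #{S_25 ≥ 16} + #{S_25 ≥ 17} = 15276 + 15276 = 30552.
#{M_25 ≥ 17} = #{S_25 ≥ 17} + #{S_25 ≥ 18} = 15276 + 2626 = 17902.
#{M_25 = 16} = 30552 - 17902 = 12650.
P(M_25 = 16) = 12650/33554432 = 6325/16777216

Answer: 6325/16777216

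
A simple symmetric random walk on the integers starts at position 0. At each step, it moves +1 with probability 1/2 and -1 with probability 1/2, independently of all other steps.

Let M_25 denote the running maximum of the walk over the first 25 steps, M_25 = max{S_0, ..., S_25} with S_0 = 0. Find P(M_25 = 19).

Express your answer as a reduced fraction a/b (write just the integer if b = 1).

Let M_25 = max(S_0,...,S_25). Use the reflection principle: for j ≥ 1, #{paths with M_25 ≥ j} = #{S_25 ≥ j} + #{S_25 ≥ j+1}.
By reflection, #{M_25 ≥ 19} = #{S_25 ≥ 19} + #{S_25 ≥ 20} = 2626 + 326 = 2952.
#{M_25 ≥ 20} = #{S_25 ≥ 20} + #{S_25 ≥ 21} = 326 + 326 = 652.
#{M_25 = 19} = 2952 - 652 = 2300.
P(M_25 = 19) = 2300/33554432 = 575/8388608

Answer: 575/8388608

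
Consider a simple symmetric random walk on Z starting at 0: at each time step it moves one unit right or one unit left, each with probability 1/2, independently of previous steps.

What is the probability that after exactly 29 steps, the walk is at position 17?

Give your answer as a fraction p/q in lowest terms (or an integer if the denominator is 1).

To reach position 17 after 29 steps: need 23 steps of +1 and 6 of -1.
Favorable paths: C(29,23) = 475020
Total paths: 2^29 = 536870912
P = 475020/536870912 = 118755/134217728

Answer: 118755/134217728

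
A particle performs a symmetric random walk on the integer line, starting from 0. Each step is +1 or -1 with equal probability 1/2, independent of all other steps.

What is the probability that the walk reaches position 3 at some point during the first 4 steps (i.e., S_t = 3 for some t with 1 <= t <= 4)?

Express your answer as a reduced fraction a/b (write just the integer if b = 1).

Answer: 1/8

Derivation:
Count via complement. Let g(t,s) = #length-t paths at position s with S_1..S_t all ≠ 3.
g(t,s) = g(t-1,s-1) + g(t-1,s+1) for s ≠ 3; g(t,3) = 0.
t=0: g(0,0)=1
t=1: g(1,-1)=1 g(1,1)=1
t=2: g(2,-2)=1 g(2,0)=2 g(2,2)=1
t=3: g(3,-3)=1 g(3,-1)=3 g(3,1)=3
t=4: g(4,-4)=1 g(4,-2)=4 g(4,0)=6 g(4,2)=3
Paths never hitting 3: Σ_s g(4,s) = 14
Paths hitting 3: 2^4 - 14 = 2
P = 2/16 = 1/8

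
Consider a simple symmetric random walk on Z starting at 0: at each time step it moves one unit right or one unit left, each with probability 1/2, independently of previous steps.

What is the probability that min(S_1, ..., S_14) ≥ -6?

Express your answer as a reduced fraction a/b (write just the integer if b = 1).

Let f(t,s) = #length-t paths at position s with S_1..S_t all ≥ -6.
f(t,s) = f(t-1,s-1) + f(t-1,s+1) for s ≥ -6; f(t,s) = 0 for s < -6.
t=0: f(0,0)=1
t=1: f(1,-1)=1 f(1,1)=1
t=2: f(2,-2)=1 f(2,0)=2 f(2,2)=1
t=3: f(3,-3)=1 f(3,-1)=3 f(3,1)=3 f(3,3)=1
t=4: f(4,-4)=1 f(4,-2)=4 f(4,0)=6 f(4,2)=4 f(4,4)=1
t=5: f(5,-5)=1 f(5,-3)=5 f(5,-1)=10 f(5,1)=10 f(5,3)=5 f(5,5)=1
t=6: f(6,-6)=1 f(6,-4)=6 f(6,-2)=15 f(6,0)=20 f(6,2)=15 f(6,4)=6 f(6,6)=1
t=7: f(7,-5)=7 f(7,-3)=21 f(7,-1)=35 f(7,1)=35 f(7,3)=21 f(7,5)=7 f(7,7)=1
t=8: f(8,-6)=7 f(8,-4)=28 f(8,-2)=56 f(8,0)=70 f(8,2)=56 f(8,4)=28 f(8,6)=8 f(8,8)=1
t=9: f(9,-5)=35 f(9,-3)=84 f(9,-1)=126 f(9,1)=126 f(9,3)=84 f(9,5)=36 f(9,7)=9 f(9,9)=1
t=10: f(10,-6)=35 f(10,-4)=119 f(10,-2)=210 f(10,0)=252 f(10,2)=210 f(10,4)=120 f(10,6)=45 f(10,8)=10 f(10,10)=1
t=11: f(11,-5)=154 f(11,-3)=329 f(11,-1)=462 f(11,1)=462 f(11,3)=330 f(11,5)=165 f(11,7)=55 f(11,9)=11 f(11,11)=1
t=12: f(12,-6)=154 f(12,-4)=483 f(12,-2)=791 f(12,0)=924 f(12,2)=792 f(12,4)=495 f(12,6)=220 f(12,8)=66 f(12,10)=12 f(12,12)=1
t=13: f(13,-5)=637 f(13,-3)=1274 f(13,-1)=1715 f(13,1)=1716 f(13,3)=1287 f(13,5)=715 f(13,7)=286 f(13,9)=78 f(13,11)=13 f(13,13)=1
t=14: f(14,-6)=637 f(14,-4)=1911 f(14,-2)=2989 f(14,0)=3431 f(14,2)=3003 f(14,4)=2002 f(14,6)=1001 f(14,8)=364 f(14,10)=91 f(14,12)=14 f(14,14)=1
Σ_s f(14,s) = 15444
P = 15444/16384 = 3861/4096

Answer: 3861/4096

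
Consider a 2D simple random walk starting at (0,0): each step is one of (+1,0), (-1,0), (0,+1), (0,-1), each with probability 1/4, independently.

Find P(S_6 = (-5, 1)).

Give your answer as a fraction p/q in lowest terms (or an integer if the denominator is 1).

Answer: 3/2048

Derivation:
Let h be the number of horizontal steps (so 6-h are vertical). To end at (-5,1) need (h-5)/2 right-steps and ((6-h)+1)/2 up-steps.
Sum over h with 5 ≤ h ≤ 5, h ≡ 1 (mod 2), 6-h ≡ 1 (mod 2):
h=5: C(6,5)·C(5,0)·C(1,1) = 6·1·1 = 6
Total favorable: 6
Total paths: 4^6 = 4096
P = 6/4096 = 3/2048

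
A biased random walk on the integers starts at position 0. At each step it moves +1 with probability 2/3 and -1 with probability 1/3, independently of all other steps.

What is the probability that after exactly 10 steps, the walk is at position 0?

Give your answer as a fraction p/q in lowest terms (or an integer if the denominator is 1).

To be at 0 after 10 steps: need exactly 5 steps of +1 and 5 of -1.
Number of such sequences: C(10,5) = 252
Each has probability (2/3)^5 · (1/3)^5 = 32/59049
P = 252 · 32/59049 = 896/6561

Answer: 896/6561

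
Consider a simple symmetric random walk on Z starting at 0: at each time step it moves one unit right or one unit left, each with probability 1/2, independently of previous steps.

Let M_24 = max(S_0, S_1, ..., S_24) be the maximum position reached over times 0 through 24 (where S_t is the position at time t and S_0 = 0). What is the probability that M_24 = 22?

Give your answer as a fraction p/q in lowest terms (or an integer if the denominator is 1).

Answer: 3/2097152

Derivation:
Let M_24 = max(S_0,...,S_24). Use the reflection principle: for j ≥ 1, #{paths with M_24 ≥ j} = #{S_24 ≥ j} + #{S_24 ≥ j+1}.
By reflection, #{M_24 ≥ 22} = #{S_24 ≥ 22} + #{S_24 ≥ 23} = 25 + 1 = 26.
#{M_24 ≥ 23} = #{S_24 ≥ 23} + #{S_24 ≥ 24} = 1 + 1 = 2.
#{M_24 = 22} = 26 - 2 = 24.
P(M_24 = 22) = 24/16777216 = 3/2097152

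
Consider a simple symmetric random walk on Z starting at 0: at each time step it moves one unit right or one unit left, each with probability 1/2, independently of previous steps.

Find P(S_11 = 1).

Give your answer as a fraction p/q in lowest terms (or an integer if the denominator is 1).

Answer: 231/1024

Derivation:
To reach position 1 after 11 steps: need 6 steps of +1 and 5 of -1.
Favorable paths: C(11,6) = 462
Total paths: 2^11 = 2048
P = 462/2048 = 231/1024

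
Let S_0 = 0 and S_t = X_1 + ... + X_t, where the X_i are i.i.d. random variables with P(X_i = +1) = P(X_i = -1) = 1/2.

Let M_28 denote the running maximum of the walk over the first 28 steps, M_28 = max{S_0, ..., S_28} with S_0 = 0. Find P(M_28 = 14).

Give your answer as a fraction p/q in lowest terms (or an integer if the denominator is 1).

Let M_28 = max(S_0,...,S_28). Use the reflection principle: for j ≥ 1, #{paths with M_28 ≥ j} = #{S_28 ≥ j} + #{S_28 ≥ j+1}.
By reflection, #{M_28 ≥ 14} = #{S_28 ≥ 14} + #{S_28 ≥ 15} = 1683218 + 499178 = 2182396.
#{M_28 ≥ 15} = #{S_28 ≥ 15} + #{S_28 ≥ 16} = 499178 + 499178 = 998356.
#{M_28 = 14} = 2182396 - 998356 = 1184040.
P(M_28 = 14) = 1184040/268435456 = 148005/33554432

Answer: 148005/33554432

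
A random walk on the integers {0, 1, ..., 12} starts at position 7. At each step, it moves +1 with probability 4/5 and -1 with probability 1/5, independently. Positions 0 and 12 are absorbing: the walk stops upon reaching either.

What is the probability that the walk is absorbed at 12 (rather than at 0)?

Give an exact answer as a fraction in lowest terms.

Biased walk: p = 4/5, q = 1/5, r = q/p = 1/4
Gambler's ruin: P(hit 12 before 0 | start at 7) = (1 - r^a)/(1 - r^N)
r^7 = 1/16384; r^12 = 1/16777216
P = (1 - 1/16384) / (1 - 1/16777216) = 16383/16384 / 16777215/16777216 = 5592064/5592405

Answer: 5592064/5592405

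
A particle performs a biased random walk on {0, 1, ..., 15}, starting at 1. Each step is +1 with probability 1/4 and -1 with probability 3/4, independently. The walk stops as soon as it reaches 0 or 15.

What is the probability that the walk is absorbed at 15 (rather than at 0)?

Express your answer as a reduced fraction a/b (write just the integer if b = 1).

Biased walk: p = 1/4, q = 3/4, r = q/p = 3
Gambler's ruin: P(hit 15 before 0 | start at 1) = (1 - r^a)/(1 - r^N)
r^1 = 3; r^15 = 14348907
P = (1 - 3) / (1 - 14348907) = -2 / -14348906 = 1/7174453

Answer: 1/7174453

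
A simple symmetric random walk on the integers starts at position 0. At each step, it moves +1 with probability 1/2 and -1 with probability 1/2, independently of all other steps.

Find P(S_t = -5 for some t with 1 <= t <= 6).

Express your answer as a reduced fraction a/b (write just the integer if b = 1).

Count via complement. Let g(t,s) = #length-t paths at position s with S_1..S_t all ≠ -5.
g(t,s) = g(t-1,s-1) + g(t-1,s+1) for s ≠ -5; g(t,-5) = 0.
t=0: g(0,0)=1
t=1: g(1,-1)=1 g(1,1)=1
t=2: g(2,-2)=1 g(2,0)=2 g(2,2)=1
t=3: g(3,-3)=1 g(3,-1)=3 g(3,1)=3 g(3,3)=1
t=4: g(4,-4)=1 g(4,-2)=4 g(4,0)=6 g(4,2)=4 g(4,4)=1
t=5: g(5,-3)=5 g(5,-1)=10 g(5,1)=10 g(5,3)=5 g(5,5)=1
t=6: g(6,-4)=5 g(6,-2)=15 g(6,0)=20 g(6,2)=15 g(6,4)=6 g(6,6)=1
Paths never hitting -5: Σ_s g(6,s) = 62
Paths hitting -5: 2^6 - 62 = 2
P = 2/64 = 1/32

Answer: 1/32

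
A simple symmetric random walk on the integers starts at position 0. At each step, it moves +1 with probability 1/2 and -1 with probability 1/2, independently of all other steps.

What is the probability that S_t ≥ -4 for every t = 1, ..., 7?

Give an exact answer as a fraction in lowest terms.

Answer: 119/128

Derivation:
Let f(t,s) = #length-t paths at position s with S_1..S_t all ≥ -4.
f(t,s) = f(t-1,s-1) + f(t-1,s+1) for s ≥ -4; f(t,s) = 0 for s < -4.
t=0: f(0,0)=1
t=1: f(1,-1)=1 f(1,1)=1
t=2: f(2,-2)=1 f(2,0)=2 f(2,2)=1
t=3: f(3,-3)=1 f(3,-1)=3 f(3,1)=3 f(3,3)=1
t=4: f(4,-4)=1 f(4,-2)=4 f(4,0)=6 f(4,2)=4 f(4,4)=1
t=5: f(5,-3)=5 f(5,-1)=10 f(5,1)=10 f(5,3)=5 f(5,5)=1
t=6: f(6,-4)=5 f(6,-2)=15 f(6,0)=20 f(6,2)=15 f(6,4)=6 f(6,6)=1
t=7: f(7,-3)=20 f(7,-1)=35 f(7,1)=35 f(7,3)=21 f(7,5)=7 f(7,7)=1
Σ_s f(7,s) = 119
P = 119/128 = 119/128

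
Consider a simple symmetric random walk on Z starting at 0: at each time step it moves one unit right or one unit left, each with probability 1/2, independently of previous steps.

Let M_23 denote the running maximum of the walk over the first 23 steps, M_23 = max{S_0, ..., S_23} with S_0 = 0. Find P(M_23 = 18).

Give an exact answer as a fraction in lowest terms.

Let M_23 = max(S_0,...,S_23). Use the reflection principle: for j ≥ 1, #{paths with M_23 ≥ j} = #{S_23 ≥ j} + #{S_23 ≥ j+1}.
By reflection, #{M_23 ≥ 18} = #{S_23 ≥ 18} + #{S_23 ≥ 19} = 277 + 277 = 554.
#{M_23 ≥ 19} = #{S_23 ≥ 19} + #{S_23 ≥ 20} = 277 + 24 = 301.
#{M_23 = 18} = 554 - 301 = 253.
P(M_23 = 18) = 253/8388608 = 253/8388608

Answer: 253/8388608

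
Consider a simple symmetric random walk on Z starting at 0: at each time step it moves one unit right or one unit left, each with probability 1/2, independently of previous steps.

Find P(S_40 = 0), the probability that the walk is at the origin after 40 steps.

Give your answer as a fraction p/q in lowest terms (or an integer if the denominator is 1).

To return to 0 after 40 steps: need exactly 20 steps of +1 and 20 of -1.
Favorable paths: C(40,20) = 137846528820
Total paths: 2^40 = 1099511627776
P = 137846528820/1099511627776 = 34461632205/274877906944

Answer: 34461632205/274877906944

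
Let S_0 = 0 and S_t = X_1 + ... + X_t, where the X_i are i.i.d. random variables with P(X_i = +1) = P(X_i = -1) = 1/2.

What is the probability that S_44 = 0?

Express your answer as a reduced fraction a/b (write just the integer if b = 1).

To return to 0 after 44 steps: need exactly 22 steps of +1 and 22 of -1.
Favorable paths: C(44,22) = 2104098963720
Total paths: 2^44 = 17592186044416
P = 2104098963720/17592186044416 = 263012370465/2199023255552

Answer: 263012370465/2199023255552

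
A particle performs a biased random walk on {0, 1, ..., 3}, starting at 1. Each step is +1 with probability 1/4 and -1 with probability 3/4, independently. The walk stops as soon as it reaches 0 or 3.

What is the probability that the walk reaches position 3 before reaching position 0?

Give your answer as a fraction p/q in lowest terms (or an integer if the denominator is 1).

Answer: 1/13

Derivation:
Biased walk: p = 1/4, q = 3/4, r = q/p = 3
Gambler's ruin: P(hit 3 before 0 | start at 1) = (1 - r^a)/(1 - r^N)
r^1 = 3; r^3 = 27
P = (1 - 3) / (1 - 27) = -2 / -26 = 1/13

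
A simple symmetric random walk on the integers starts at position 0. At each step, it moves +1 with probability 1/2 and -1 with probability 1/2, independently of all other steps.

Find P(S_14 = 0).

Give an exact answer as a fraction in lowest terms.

Answer: 429/2048

Derivation:
To reach position 0 after 14 steps: need 7 steps of +1 and 7 of -1.
Favorable paths: C(14,7) = 3432
Total paths: 2^14 = 16384
P = 3432/16384 = 429/2048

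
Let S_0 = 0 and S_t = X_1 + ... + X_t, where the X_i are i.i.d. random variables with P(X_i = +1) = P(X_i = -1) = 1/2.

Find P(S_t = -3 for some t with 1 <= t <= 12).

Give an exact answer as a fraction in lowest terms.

Answer: 397/1024

Derivation:
Count via complement. Let g(t,s) = #length-t paths at position s with S_1..S_t all ≠ -3.
g(t,s) = g(t-1,s-1) + g(t-1,s+1) for s ≠ -3; g(t,-3) = 0.
t=0: g(0,0)=1
t=1: g(1,-1)=1 g(1,1)=1
t=2: g(2,-2)=1 g(2,0)=2 g(2,2)=1
t=3: g(3,-1)=3 g(3,1)=3 g(3,3)=1
t=4: g(4,-2)=3 g(4,0)=6 g(4,2)=4 g(4,4)=1
t=5: g(5,-1)=9 g(5,1)=10 g(5,3)=5 g(5,5)=1
t=6: g(6,-2)=9 g(6,0)=19 g(6,2)=15 g(6,4)=6 g(6,6)=1
t=7: g(7,-1)=28 g(7,1)=34 g(7,3)=21 g(7,5)=7 g(7,7)=1
t=8: g(8,-2)=28 g(8,0)=62 g(8,2)=55 g(8,4)=28 g(8,6)=8 g(8,8)=1
t=9: g(9,-1)=90 g(9,1)=117 g(9,3)=83 g(9,5)=36 g(9,7)=9 g(9,9)=1
t=10: g(10,-2)=90 g(10,0)=207 g(10,2)=200 g(10,4)=119 g(10,6)=45 g(10,8)=10 g(10,10)=1
t=11: g(11,-1)=297 g(11,1)=407 g(11,3)=319 g(11,5)=164 g(11,7)=55 g(11,9)=11 g(11,11)=1
t=12: g(12,-2)=297 g(12,0)=704 g(12,2)=726 g(12,4)=483 g(12,6)=219 g(12,8)=66 g(12,10)=12 g(12,12)=1
Paths never hitting -3: Σ_s g(12,s) = 2508
Paths hitting -3: 2^12 - 2508 = 1588
P = 1588/4096 = 397/1024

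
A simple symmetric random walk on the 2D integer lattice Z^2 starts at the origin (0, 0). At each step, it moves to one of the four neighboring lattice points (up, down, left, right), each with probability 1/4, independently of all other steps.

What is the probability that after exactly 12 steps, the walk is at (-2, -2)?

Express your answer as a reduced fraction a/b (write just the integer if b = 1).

Answer: 114345/4194304

Derivation:
Let h be the number of horizontal steps (so 12-h are vertical). To end at (-2,-2) need (h-2)/2 right-steps and ((12-h)-2)/2 up-steps.
Sum over h with 2 ≤ h ≤ 10, h ≡ 0 (mod 2), 12-h ≡ 0 (mod 2):
h=2: C(12,2)·C(2,0)·C(10,4) = 66·1·210 = 13860
h=4: C(12,4)·C(4,1)·C(8,3) = 495·4·56 = 110880
h=6: C(12,6)·C(6,2)·C(6,2) = 924·15·15 = 207900
h=8: C(12,8)·C(8,3)·C(4,1) = 495·56·4 = 110880
h=10: C(12,10)·C(10,4)·C(2,0) = 66·210·1 = 13860
Total favorable: 457380
Total paths: 4^12 = 16777216
P = 457380/16777216 = 114345/4194304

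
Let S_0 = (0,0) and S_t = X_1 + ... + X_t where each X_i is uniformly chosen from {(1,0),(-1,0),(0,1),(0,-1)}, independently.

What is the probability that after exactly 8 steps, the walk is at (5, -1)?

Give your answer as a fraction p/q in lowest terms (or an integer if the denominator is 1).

Let h be the number of horizontal steps (so 8-h are vertical). To end at (5,-1) need (h+5)/2 right-steps and ((8-h)-1)/2 up-steps.
Sum over h with 5 ≤ h ≤ 7, h ≡ 1 (mod 2), 8-h ≡ 1 (mod 2):
h=5: C(8,5)·C(5,5)·C(3,1) = 56·1·3 = 168
h=7: C(8,7)·C(7,6)·C(1,0) = 8·7·1 = 56
Total favorable: 224
Total paths: 4^8 = 65536
P = 224/65536 = 7/2048

Answer: 7/2048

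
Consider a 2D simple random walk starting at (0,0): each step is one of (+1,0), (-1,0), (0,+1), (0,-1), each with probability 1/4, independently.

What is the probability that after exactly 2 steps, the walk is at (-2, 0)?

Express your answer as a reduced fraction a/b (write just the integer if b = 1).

Answer: 1/16

Derivation:
Let h be the number of horizontal steps (so 2-h are vertical). To end at (-2,0) need (h-2)/2 right-steps and ((2-h)+0)/2 up-steps.
Sum over h with 2 ≤ h ≤ 2, h ≡ 0 (mod 2), 2-h ≡ 0 (mod 2):
h=2: C(2,2)·C(2,0)·C(0,0) = 1·1·1 = 1
Total favorable: 1
Total paths: 4^2 = 16
P = 1/16 = 1/16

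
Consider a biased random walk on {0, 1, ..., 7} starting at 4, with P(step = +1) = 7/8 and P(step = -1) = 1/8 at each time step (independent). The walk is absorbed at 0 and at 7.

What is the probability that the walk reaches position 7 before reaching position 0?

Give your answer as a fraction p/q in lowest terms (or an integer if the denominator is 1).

Answer: 137200/137257

Derivation:
Biased walk: p = 7/8, q = 1/8, r = q/p = 1/7
Gambler's ruin: P(hit 7 before 0 | start at 4) = (1 - r^a)/(1 - r^N)
r^4 = 1/2401; r^7 = 1/823543
P = (1 - 1/2401) / (1 - 1/823543) = 2400/2401 / 823542/823543 = 137200/137257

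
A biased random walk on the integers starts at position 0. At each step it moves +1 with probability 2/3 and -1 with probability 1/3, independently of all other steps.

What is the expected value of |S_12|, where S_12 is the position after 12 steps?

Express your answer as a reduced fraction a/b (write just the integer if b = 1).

Answer: 257372/59049

Derivation:
S_12 takes values m ≡ 0 (mod 2) with |m| ≤ 12; P(S_12=m) = C(12,(12+m)/2) · (2/3)^((12+m)/2) · (1/3)^((12-m)/2).
Distribution: P(S=-12)=1/531441, P(S=-10)=8/177147, P(S=-8)=88/177147, P(S=-6)=1760/531441, P(S=-4)=880/59049, P(S=-2)=2816/59049, P(S=0)=19712/177147, P(S=2)=11264/59049, P(S=4)=14080/59049, P(S=6)=112640/531441, P(S=8)=22528/177147, P(S=10)=8192/177147, P(S=12)=4096/531441
E[|S_12|] = Σ_m |m|·P(S_12=m) = 257372/59049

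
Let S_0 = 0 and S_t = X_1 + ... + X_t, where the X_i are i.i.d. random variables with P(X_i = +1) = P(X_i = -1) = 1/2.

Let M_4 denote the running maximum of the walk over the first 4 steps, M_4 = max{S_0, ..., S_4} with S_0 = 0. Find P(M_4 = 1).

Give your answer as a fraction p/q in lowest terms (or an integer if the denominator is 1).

Answer: 1/4

Derivation:
Let M_4 = max(S_0,...,S_4). Use the reflection principle: for j ≥ 1, #{paths with M_4 ≥ j} = #{S_4 ≥ j} + #{S_4 ≥ j+1}.
By reflection, #{M_4 ≥ 1} = #{S_4 ≥ 1} + #{S_4 ≥ 2} = 5 + 5 = 10.
#{M_4 ≥ 2} = #{S_4 ≥ 2} + #{S_4 ≥ 3} = 5 + 1 = 6.
#{M_4 = 1} = 10 - 6 = 4.
P(M_4 = 1) = 4/16 = 1/4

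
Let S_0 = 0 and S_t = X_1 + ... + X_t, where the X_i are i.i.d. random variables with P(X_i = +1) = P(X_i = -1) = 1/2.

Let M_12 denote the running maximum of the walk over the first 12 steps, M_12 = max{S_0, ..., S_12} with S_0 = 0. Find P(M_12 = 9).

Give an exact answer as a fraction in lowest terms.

Answer: 3/1024

Derivation:
Let M_12 = max(S_0,...,S_12). Use the reflection principle: for j ≥ 1, #{paths with M_12 ≥ j} = #{S_12 ≥ j} + #{S_12 ≥ j+1}.
By reflection, #{M_12 ≥ 9} = #{S_12 ≥ 9} + #{S_12 ≥ 10} = 13 + 13 = 26.
#{M_12 ≥ 10} = #{S_12 ≥ 10} + #{S_12 ≥ 11} = 13 + 1 = 14.
#{M_12 = 9} = 26 - 14 = 12.
P(M_12 = 9) = 12/4096 = 3/1024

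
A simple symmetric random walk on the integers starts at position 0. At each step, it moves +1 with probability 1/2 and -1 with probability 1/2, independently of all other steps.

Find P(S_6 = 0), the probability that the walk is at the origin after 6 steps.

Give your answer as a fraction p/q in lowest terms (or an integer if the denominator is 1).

Answer: 5/16

Derivation:
To return to 0 after 6 steps: need exactly 3 steps of +1 and 3 of -1.
Favorable paths: C(6,3) = 20
Total paths: 2^6 = 64
P = 20/64 = 5/16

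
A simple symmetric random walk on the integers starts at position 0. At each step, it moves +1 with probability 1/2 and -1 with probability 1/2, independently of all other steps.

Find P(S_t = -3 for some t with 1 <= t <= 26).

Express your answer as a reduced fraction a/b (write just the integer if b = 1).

Answer: 1168527/2097152

Derivation:
Count via complement. Let g(t,s) = #length-t paths at position s with S_1..S_t all ≠ -3.
g(t,s) = g(t-1,s-1) + g(t-1,s+1) for s ≠ -3; g(t,-3) = 0.
t=0: g(0,0)=1
t=1: g(1,-1)=1 g(1,1)=1
t=2: g(2,-2)=1 g(2,0)=2 g(2,2)=1
t=3: g(3,-1)=3 g(3,1)=3 g(3,3)=1
t=4: g(4,-2)=3 g(4,0)=6 g(4,2)=4 g(4,4)=1
t=5: g(5,-1)=9 g(5,1)=10 g(5,3)=5 g(5,5)=1
t=6: g(6,-2)=9 g(6,0)=19 g(6,2)=15 g(6,4)=6 g(6,6)=1
t=7: g(7,-1)=28 g(7,1)=34 g(7,3)=21 g(7,5)=7 g(7,7)=1
t=8: g(8,-2)=28 g(8,0)=62 g(8,2)=55 g(8,4)=28 g(8,6)=8 g(8,8)=1
t=9: g(9,-1)=90 g(9,1)=117 g(9,3)=83 g(9,5)=36 g(9,7)=9 g(9,9)=1
t=10: g(10,-2)=90 g(10,0)=207 g(10,2)=200 g(10,4)=119 g(10,6)=45 g(10,8)=10 g(10,10)=1
t=11: g(11,-1)=297 g(11,1)=407 g(11,3)=319 g(11,5)=164 g(11,7)=55 g(11,9)=11 g(11,11)=1
t=12: g(12,-2)=297 g(12,0)=704 g(12,2)=726 g(12,4)=483 g(12,6)=219 g(12,8)=66 g(12,10)=12 g(12,12)=1
t=13: g(13,-1)=1001 g(13,1)=1430 g(13,3)=1209 g(13,5)=702 g(13,7)=285 g(13,9)=78 g(13,11)=13 g(13,13)=1
t=14: g(14,-2)=1001 g(14,0)=2431 g(14,2)=2639 g(14,4)=1911 g(14,6)=987 g(14,8)=363 g(14,10)=91 g(14,12)=14 g(14,14)=1
t=15: g(15,-1)=3432 g(15,1)=5070 g(15,3)=4550 g(15,5)=2898 g(15,7)=1350 g(15,9)=454 g(15,11)=105 g(15,13)=15 g(15,15)=1
t=16: g(16,-2)=3432 g(16,0)=8502 g(16,2)=9620 g(16,4)=7448 g(16,6)=4248 g(16,8)=1804 g(16,10)=559 g(16,12)=120 g(16,14)=16 g(16,16)=1
t=17: g(17,-1)=11934 g(17,1)=18122 g(17,3)=17068 g(17,5)=11696 g(17,7)=6052 g(17,9)=2363 g(17,11)=679 g(17,13)=136 g(17,15)=17 g(17,17)=1
t=18: g(18,-2)=11934 g(18,0)=30056 g(18,2)=35190 g(18,4)=28764 g(18,6)=17748 g(18,8)=8415 g(18,10)=3042 g(18,12)=815 g(18,14)=153 g(18,16)=18 g(18,18)=1
t=19: g(19,-1)=41990 g(19,1)=65246 g(19,3)=63954 g(19,5)=46512 g(19,7)=26163 g(19,9)=11457 g(19,11)=3857 g(19,13)=968 g(19,15)=171 g(19,17)=19 g(19,19)=1
t=20: g(20,-2)=41990 g(20,0)=107236 g(20,2)=129200 g(20,4)=110466 g(20,6)=72675 g(20,8)=37620 g(20,10)=15314 g(20,12)=4825 g(20,14)=1139 g(20,16)=190 g(20,18)=20 g(20,20)=1
t=21: g(21,-1)=149226 g(21,1)=236436 g(21,3)=239666 g(21,5)=183141 g(21,7)=110295 g(21,9)=52934 g(21,11)=20139 g(21,13)=5964 g(21,15)=1329 g(21,17)=210 g(21,19)=21 g(21,21)=1
t=22: g(22,-2)=149226 g(22,0)=385662 g(22,2)=476102 g(22,4)=422807 g(22,6)=293436 g(22,8)=163229 g(22,10)=73073 g(22,12)=26103 g(22,14)=7293 g(22,16)=1539 g(22,18)=231 g(22,20)=22 g(22,22)=1
t=23: g(23,-1)=534888 g(23,1)=861764 g(23,3)=898909 g(23,5)=716243 g(23,7)=456665 g(23,9)=236302 g(23,11)=99176 g(23,13)=33396 g(23,15)=8832 g(23,17)=1770 g(23,19)=253 g(23,21)=23 g(23,23)=1
t=24: g(24,-2)=534888 g(24,0)=1396652 g(24,2)=1760673 g(24,4)=1615152 g(24,6)=1172908 g(24,8)=692967 g(24,10)=335478 g(24,12)=132572 g(24,14)=42228 g(24,16)=10602 g(24,18)=2023 g(24,20)=276 g(24,22)=24 g(24,24)=1
t=25: g(25,-1)=1931540 g(25,1)=3157325 g(25,3)=3375825 g(25,5)=2788060 g(25,7)=1865875 g(25,9)=1028445 g(25,11)=468050 g(25,13)=174800 g(25,15)=52830 g(25,17)=12625 g(25,19)=2299 g(25,21)=300 g(25,23)=25 g(25,25)=1
t=26: g(26,-2)=1931540 g(26,0)=5088865 g(26,2)=6533150 g(26,4)=6163885 g(26,6)=4653935 g(26,8)=2894320 g(26,10)=1496495 g(26,12)=642850 g(26,14)=227630 g(26,16)=65455 g(26,18)=14924 g(26,20)=2599 g(26,22)=325 g(26,24)=26 g(26,26)=1
Paths never hitting -3: Σ_s g(26,s) = 29716000
Paths hitting -3: 2^26 - 29716000 = 37392864
P = 37392864/67108864 = 1168527/2097152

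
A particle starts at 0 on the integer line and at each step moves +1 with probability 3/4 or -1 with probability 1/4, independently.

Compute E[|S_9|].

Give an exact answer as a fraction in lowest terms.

S_9 takes values m ≡ 1 (mod 2) with |m| ≤ 9; P(S_9=m) = C(9,(9+m)/2) · (3/4)^((9+m)/2) · (1/4)^((9-m)/2).
Distribution: P(S=-9)=1/262144, P(S=-7)=27/262144, P(S=-5)=81/65536, P(S=-3)=567/65536, P(S=-1)=5103/131072, P(S=1)=15309/131072, P(S=3)=15309/65536, P(S=5)=19683/65536, P(S=7)=59049/262144, P(S=9)=19683/262144
E[|S_9|] = Σ_m |m|·P(S_9=m) = 152163/32768

Answer: 152163/32768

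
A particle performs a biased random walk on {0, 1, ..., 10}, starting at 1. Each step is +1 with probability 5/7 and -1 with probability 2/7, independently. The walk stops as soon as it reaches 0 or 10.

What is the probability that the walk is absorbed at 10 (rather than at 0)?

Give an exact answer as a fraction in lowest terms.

Biased walk: p = 5/7, q = 2/7, r = q/p = 2/5
Gambler's ruin: P(hit 10 before 0 | start at 1) = (1 - r^a)/(1 - r^N)
r^1 = 2/5; r^10 = 1024/9765625
P = (1 - 2/5) / (1 - 1024/9765625) = 3/5 / 9764601/9765625 = 1953125/3254867

Answer: 1953125/3254867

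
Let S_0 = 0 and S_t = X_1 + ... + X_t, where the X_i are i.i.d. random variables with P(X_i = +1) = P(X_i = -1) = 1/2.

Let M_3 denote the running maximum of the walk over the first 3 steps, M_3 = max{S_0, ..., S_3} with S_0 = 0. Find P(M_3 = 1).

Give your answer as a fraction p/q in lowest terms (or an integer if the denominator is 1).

Answer: 3/8

Derivation:
Let M_3 = max(S_0,...,S_3). Use the reflection principle: for j ≥ 1, #{paths with M_3 ≥ j} = #{S_3 ≥ j} + #{S_3 ≥ j+1}.
By reflection, #{M_3 ≥ 1} = #{S_3 ≥ 1} + #{S_3 ≥ 2} = 4 + 1 = 5.
#{M_3 ≥ 2} = #{S_3 ≥ 2} + #{S_3 ≥ 3} = 1 + 1 = 2.
#{M_3 = 1} = 5 - 2 = 3.
P(M_3 = 1) = 3/8 = 3/8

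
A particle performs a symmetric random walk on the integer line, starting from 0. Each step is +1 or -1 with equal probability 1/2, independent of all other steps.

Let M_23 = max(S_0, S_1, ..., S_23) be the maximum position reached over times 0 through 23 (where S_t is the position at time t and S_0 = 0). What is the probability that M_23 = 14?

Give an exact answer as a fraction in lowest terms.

Let M_23 = max(S_0,...,S_23). Use the reflection principle: for j ≥ 1, #{paths with M_23 ≥ j} = #{S_23 ≥ j} + #{S_23 ≥ j+1}.
By reflection, #{M_23 ≥ 14} = #{S_23 ≥ 14} + #{S_23 ≥ 15} = 10903 + 10903 = 21806.
#{M_23 ≥ 15} = #{S_23 ≥ 15} + #{S_23 ≥ 16} = 10903 + 2048 = 12951.
#{M_23 = 14} = 21806 - 12951 = 8855.
P(M_23 = 14) = 8855/8388608 = 8855/8388608

Answer: 8855/8388608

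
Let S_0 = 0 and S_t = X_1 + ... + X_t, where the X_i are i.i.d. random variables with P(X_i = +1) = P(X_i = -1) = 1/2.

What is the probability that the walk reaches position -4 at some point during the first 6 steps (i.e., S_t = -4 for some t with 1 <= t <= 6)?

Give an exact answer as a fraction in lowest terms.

Answer: 1/8

Derivation:
Count via complement. Let g(t,s) = #length-t paths at position s with S_1..S_t all ≠ -4.
g(t,s) = g(t-1,s-1) + g(t-1,s+1) for s ≠ -4; g(t,-4) = 0.
t=0: g(0,0)=1
t=1: g(1,-1)=1 g(1,1)=1
t=2: g(2,-2)=1 g(2,0)=2 g(2,2)=1
t=3: g(3,-3)=1 g(3,-1)=3 g(3,1)=3 g(3,3)=1
t=4: g(4,-2)=4 g(4,0)=6 g(4,2)=4 g(4,4)=1
t=5: g(5,-3)=4 g(5,-1)=10 g(5,1)=10 g(5,3)=5 g(5,5)=1
t=6: g(6,-2)=14 g(6,0)=20 g(6,2)=15 g(6,4)=6 g(6,6)=1
Paths never hitting -4: Σ_s g(6,s) = 56
Paths hitting -4: 2^6 - 56 = 8
P = 8/64 = 1/8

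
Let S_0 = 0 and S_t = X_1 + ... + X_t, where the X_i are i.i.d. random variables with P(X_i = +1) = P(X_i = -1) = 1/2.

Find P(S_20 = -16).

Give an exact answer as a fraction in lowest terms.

To reach position -16 after 20 steps: need 2 steps of +1 and 18 of -1.
Favorable paths: C(20,2) = 190
Total paths: 2^20 = 1048576
P = 190/1048576 = 95/524288

Answer: 95/524288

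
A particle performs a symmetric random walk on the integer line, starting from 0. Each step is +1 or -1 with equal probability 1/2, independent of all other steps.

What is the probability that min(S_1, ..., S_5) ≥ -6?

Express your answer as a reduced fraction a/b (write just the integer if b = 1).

Let f(t,s) = #length-t paths at position s with S_1..S_t all ≥ -6.
f(t,s) = f(t-1,s-1) + f(t-1,s+1) for s ≥ -6; f(t,s) = 0 for s < -6.
t=0: f(0,0)=1
t=1: f(1,-1)=1 f(1,1)=1
t=2: f(2,-2)=1 f(2,0)=2 f(2,2)=1
t=3: f(3,-3)=1 f(3,-1)=3 f(3,1)=3 f(3,3)=1
t=4: f(4,-4)=1 f(4,-2)=4 f(4,0)=6 f(4,2)=4 f(4,4)=1
t=5: f(5,-5)=1 f(5,-3)=5 f(5,-1)=10 f(5,1)=10 f(5,3)=5 f(5,5)=1
Σ_s f(5,s) = 32
P = 32/32 = 1

Answer: 1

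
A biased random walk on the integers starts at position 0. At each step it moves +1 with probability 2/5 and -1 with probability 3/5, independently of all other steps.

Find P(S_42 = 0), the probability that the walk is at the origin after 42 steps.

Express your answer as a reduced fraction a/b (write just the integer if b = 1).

Answer: 2361547284676996321800880128/45474735088646411895751953125

Derivation:
To be at 0 after 42 steps: need exactly 21 steps of +1 and 21 of -1.
Number of such sequences: C(42,21) = 538257874440
Each has probability (2/5)^21 · (3/5)^21 = 21936950640377856/227373675443232059478759765625
P = 538257874440 · 21936950640377856/227373675443232059478759765625 = 2361547284676996321800880128/45474735088646411895751953125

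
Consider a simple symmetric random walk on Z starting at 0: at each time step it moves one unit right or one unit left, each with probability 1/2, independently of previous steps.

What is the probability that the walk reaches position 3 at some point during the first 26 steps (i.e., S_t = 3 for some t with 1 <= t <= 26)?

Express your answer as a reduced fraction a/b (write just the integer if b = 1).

Count via complement. Let g(t,s) = #length-t paths at position s with S_1..S_t all ≠ 3.
g(t,s) = g(t-1,s-1) + g(t-1,s+1) for s ≠ 3; g(t,3) = 0.
t=0: g(0,0)=1
t=1: g(1,-1)=1 g(1,1)=1
t=2: g(2,-2)=1 g(2,0)=2 g(2,2)=1
t=3: g(3,-3)=1 g(3,-1)=3 g(3,1)=3
t=4: g(4,-4)=1 g(4,-2)=4 g(4,0)=6 g(4,2)=3
t=5: g(5,-5)=1 g(5,-3)=5 g(5,-1)=10 g(5,1)=9
t=6: g(6,-6)=1 g(6,-4)=6 g(6,-2)=15 g(6,0)=19 g(6,2)=9
t=7: g(7,-7)=1 g(7,-5)=7 g(7,-3)=21 g(7,-1)=34 g(7,1)=28
t=8: g(8,-8)=1 g(8,-6)=8 g(8,-4)=28 g(8,-2)=55 g(8,0)=62 g(8,2)=28
t=9: g(9,-9)=1 g(9,-7)=9 g(9,-5)=36 g(9,-3)=83 g(9,-1)=117 g(9,1)=90
t=10: g(10,-10)=1 g(10,-8)=10 g(10,-6)=45 g(10,-4)=119 g(10,-2)=200 g(10,0)=207 g(10,2)=90
t=11: g(11,-11)=1 g(11,-9)=11 g(11,-7)=55 g(11,-5)=164 g(11,-3)=319 g(11,-1)=407 g(11,1)=297
t=12: g(12,-12)=1 g(12,-10)=12 g(12,-8)=66 g(12,-6)=219 g(12,-4)=483 g(12,-2)=726 g(12,0)=704 g(12,2)=297
t=13: g(13,-13)=1 g(13,-11)=13 g(13,-9)=78 g(13,-7)=285 g(13,-5)=702 g(13,-3)=1209 g(13,-1)=1430 g(13,1)=1001
t=14: g(14,-14)=1 g(14,-12)=14 g(14,-10)=91 g(14,-8)=363 g(14,-6)=987 g(14,-4)=1911 g(14,-2)=2639 g(14,0)=2431 g(14,2)=1001
t=15: g(15,-15)=1 g(15,-13)=15 g(15,-11)=105 g(15,-9)=454 g(15,-7)=1350 g(15,-5)=2898 g(15,-3)=4550 g(15,-1)=5070 g(15,1)=3432
t=16: g(16,-16)=1 g(16,-14)=16 g(16,-12)=120 g(16,-10)=559 g(16,-8)=1804 g(16,-6)=4248 g(16,-4)=7448 g(16,-2)=9620 g(16,0)=8502 g(16,2)=3432
t=17: g(17,-17)=1 g(17,-15)=17 g(17,-13)=136 g(17,-11)=679 g(17,-9)=2363 g(17,-7)=6052 g(17,-5)=11696 g(17,-3)=17068 g(17,-1)=18122 g(17,1)=11934
t=18: g(18,-18)=1 g(18,-16)=18 g(18,-14)=153 g(18,-12)=815 g(18,-10)=3042 g(18,-8)=8415 g(18,-6)=17748 g(18,-4)=28764 g(18,-2)=35190 g(18,0)=30056 g(18,2)=11934
t=19: g(19,-19)=1 g(19,-17)=19 g(19,-15)=171 g(19,-13)=968 g(19,-11)=3857 g(19,-9)=11457 g(19,-7)=26163 g(19,-5)=46512 g(19,-3)=63954 g(19,-1)=65246 g(19,1)=41990
t=20: g(20,-20)=1 g(20,-18)=20 g(20,-16)=190 g(20,-14)=1139 g(20,-12)=4825 g(20,-10)=15314 g(20,-8)=37620 g(20,-6)=72675 g(20,-4)=110466 g(20,-2)=129200 g(20,0)=107236 g(20,2)=41990
t=21: g(21,-21)=1 g(21,-19)=21 g(21,-17)=210 g(21,-15)=1329 g(21,-13)=5964 g(21,-11)=20139 g(21,-9)=52934 g(21,-7)=110295 g(21,-5)=183141 g(21,-3)=239666 g(21,-1)=236436 g(21,1)=149226
t=22: g(22,-22)=1 g(22,-20)=22 g(22,-18)=231 g(22,-16)=1539 g(22,-14)=7293 g(22,-12)=26103 g(22,-10)=73073 g(22,-8)=163229 g(22,-6)=293436 g(22,-4)=422807 g(22,-2)=476102 g(22,0)=385662 g(22,2)=149226
t=23: g(23,-23)=1 g(23,-21)=23 g(23,-19)=253 g(23,-17)=1770 g(23,-15)=8832 g(23,-13)=33396 g(23,-11)=99176 g(23,-9)=236302 g(23,-7)=456665 g(23,-5)=716243 g(23,-3)=898909 g(23,-1)=861764 g(23,1)=534888
t=24: g(24,-24)=1 g(24,-22)=24 g(24,-20)=276 g(24,-18)=2023 g(24,-16)=10602 g(24,-14)=42228 g(24,-12)=132572 g(24,-10)=335478 g(24,-8)=692967 g(24,-6)=1172908 g(24,-4)=1615152 g(24,-2)=1760673 g(24,0)=1396652 g(24,2)=534888
t=25: g(25,-25)=1 g(25,-23)=25 g(25,-21)=300 g(25,-19)=2299 g(25,-17)=12625 g(25,-15)=52830 g(25,-13)=174800 g(25,-11)=468050 g(25,-9)=1028445 g(25,-7)=1865875 g(25,-5)=2788060 g(25,-3)=3375825 g(25,-1)=3157325 g(25,1)=1931540
t=26: g(26,-26)=1 g(26,-24)=26 g(26,-22)=325 g(26,-20)=2599 g(26,-18)=14924 g(26,-16)=65455 g(26,-14)=227630 g(26,-12)=642850 g(26,-10)=1496495 g(26,-8)=2894320 g(26,-6)=4653935 g(26,-4)=6163885 g(26,-2)=6533150 g(26,0)=5088865 g(26,2)=1931540
Paths never hitting 3: Σ_s g(26,s) = 29716000
Paths hitting 3: 2^26 - 29716000 = 37392864
P = 37392864/67108864 = 1168527/2097152

Answer: 1168527/2097152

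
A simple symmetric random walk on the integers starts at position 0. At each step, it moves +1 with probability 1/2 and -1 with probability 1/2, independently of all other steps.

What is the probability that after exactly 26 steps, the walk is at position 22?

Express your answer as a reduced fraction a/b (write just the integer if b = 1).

Answer: 325/67108864

Derivation:
To reach position 22 after 26 steps: need 24 steps of +1 and 2 of -1.
Favorable paths: C(26,24) = 325
Total paths: 2^26 = 67108864
P = 325/67108864 = 325/67108864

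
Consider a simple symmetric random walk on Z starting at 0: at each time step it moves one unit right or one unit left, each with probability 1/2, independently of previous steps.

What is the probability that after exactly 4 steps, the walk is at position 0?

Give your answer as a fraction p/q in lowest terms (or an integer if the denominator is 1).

Answer: 3/8

Derivation:
To return to 0 after 4 steps: need exactly 2 steps of +1 and 2 of -1.
Favorable paths: C(4,2) = 6
Total paths: 2^4 = 16
P = 6/16 = 3/8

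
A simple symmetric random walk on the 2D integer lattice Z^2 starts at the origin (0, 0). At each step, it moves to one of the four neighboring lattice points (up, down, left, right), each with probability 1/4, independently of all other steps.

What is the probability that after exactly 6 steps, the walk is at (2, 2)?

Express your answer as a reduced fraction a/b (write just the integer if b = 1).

Answer: 15/512

Derivation:
Let h be the number of horizontal steps (so 6-h are vertical). To end at (2,2) need (h+2)/2 right-steps and ((6-h)+2)/2 up-steps.
Sum over h with 2 ≤ h ≤ 4, h ≡ 0 (mod 2), 6-h ≡ 0 (mod 2):
h=2: C(6,2)·C(2,2)·C(4,3) = 15·1·4 = 60
h=4: C(6,4)·C(4,3)·C(2,2) = 15·4·1 = 60
Total favorable: 120
Total paths: 4^6 = 4096
P = 120/4096 = 15/512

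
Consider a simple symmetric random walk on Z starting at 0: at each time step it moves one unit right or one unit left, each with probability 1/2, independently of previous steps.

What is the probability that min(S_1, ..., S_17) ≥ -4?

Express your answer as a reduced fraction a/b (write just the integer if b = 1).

Answer: 24973/32768

Derivation:
Let f(t,s) = #length-t paths at position s with S_1..S_t all ≥ -4.
f(t,s) = f(t-1,s-1) + f(t-1,s+1) for s ≥ -4; f(t,s) = 0 for s < -4.
t=0: f(0,0)=1
t=1: f(1,-1)=1 f(1,1)=1
t=2: f(2,-2)=1 f(2,0)=2 f(2,2)=1
t=3: f(3,-3)=1 f(3,-1)=3 f(3,1)=3 f(3,3)=1
t=4: f(4,-4)=1 f(4,-2)=4 f(4,0)=6 f(4,2)=4 f(4,4)=1
t=5: f(5,-3)=5 f(5,-1)=10 f(5,1)=10 f(5,3)=5 f(5,5)=1
t=6: f(6,-4)=5 f(6,-2)=15 f(6,0)=20 f(6,2)=15 f(6,4)=6 f(6,6)=1
t=7: f(7,-3)=20 f(7,-1)=35 f(7,1)=35 f(7,3)=21 f(7,5)=7 f(7,7)=1
t=8: f(8,-4)=20 f(8,-2)=55 f(8,0)=70 f(8,2)=56 f(8,4)=28 f(8,6)=8 f(8,8)=1
t=9: f(9,-3)=75 f(9,-1)=125 f(9,1)=126 f(9,3)=84 f(9,5)=36 f(9,7)=9 f(9,9)=1
t=10: f(10,-4)=75 f(10,-2)=200 f(10,0)=251 f(10,2)=210 f(10,4)=120 f(10,6)=45 f(10,8)=10 f(10,10)=1
t=11: f(11,-3)=275 f(11,-1)=451 f(11,1)=461 f(11,3)=330 f(11,5)=165 f(11,7)=55 f(11,9)=11 f(11,11)=1
t=12: f(12,-4)=275 f(12,-2)=726 f(12,0)=912 f(12,2)=791 f(12,4)=495 f(12,6)=220 f(12,8)=66 f(12,10)=12 f(12,12)=1
t=13: f(13,-3)=1001 f(13,-1)=1638 f(13,1)=1703 f(13,3)=1286 f(13,5)=715 f(13,7)=286 f(13,9)=78 f(13,11)=13 f(13,13)=1
t=14: f(14,-4)=1001 f(14,-2)=2639 f(14,0)=3341 f(14,2)=2989 f(14,4)=2001 f(14,6)=1001 f(14,8)=364 f(14,10)=91 f(14,12)=14 f(14,14)=1
t=15: f(15,-3)=3640 f(15,-1)=5980 f(15,1)=6330 f(15,3)=4990 f(15,5)=3002 f(15,7)=1365 f(15,9)=455 f(15,11)=105 f(15,13)=15 f(15,15)=1
t=16: f(16,-4)=3640 f(16,-2)=9620 f(16,0)=12310 f(16,2)=11320 f(16,4)=7992 f(16,6)=4367 f(16,8)=1820 f(16,10)=560 f(16,12)=120 f(16,14)=16 f(16,16)=1
t=17: f(17,-3)=13260 f(17,-1)=21930 f(17,1)=23630 f(17,3)=19312 f(17,5)=12359 f(17,7)=6187 f(17,9)=2380 f(17,11)=680 f(17,13)=136 f(17,15)=17 f(17,17)=1
Σ_s f(17,s) = 99892
P = 99892/131072 = 24973/32768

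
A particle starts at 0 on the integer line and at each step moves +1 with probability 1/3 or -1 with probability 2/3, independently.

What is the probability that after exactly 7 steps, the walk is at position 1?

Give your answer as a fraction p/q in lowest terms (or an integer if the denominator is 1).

Answer: 280/2187

Derivation:
To reach position 1 after 7 steps: need 4 steps of +1 and 3 steps of -1.
Number of such sequences: C(7,4) = 35
Each has probability (1/3)^4 · (2/3)^3 = 8/2187
P = 35 · 8/2187 = 280/2187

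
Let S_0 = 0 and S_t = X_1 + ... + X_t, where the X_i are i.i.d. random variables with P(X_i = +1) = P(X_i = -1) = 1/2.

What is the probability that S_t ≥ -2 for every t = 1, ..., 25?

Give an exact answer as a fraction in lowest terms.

Let f(t,s) = #length-t paths at position s with S_1..S_t all ≥ -2.
f(t,s) = f(t-1,s-1) + f(t-1,s+1) for s ≥ -2; f(t,s) = 0 for s < -2.
t=0: f(0,0)=1
t=1: f(1,-1)=1 f(1,1)=1
t=2: f(2,-2)=1 f(2,0)=2 f(2,2)=1
t=3: f(3,-1)=3 f(3,1)=3 f(3,3)=1
t=4: f(4,-2)=3 f(4,0)=6 f(4,2)=4 f(4,4)=1
t=5: f(5,-1)=9 f(5,1)=10 f(5,3)=5 f(5,5)=1
t=6: f(6,-2)=9 f(6,0)=19 f(6,2)=15 f(6,4)=6 f(6,6)=1
t=7: f(7,-1)=28 f(7,1)=34 f(7,3)=21 f(7,5)=7 f(7,7)=1
t=8: f(8,-2)=28 f(8,0)=62 f(8,2)=55 f(8,4)=28 f(8,6)=8 f(8,8)=1
t=9: f(9,-1)=90 f(9,1)=117 f(9,3)=83 f(9,5)=36 f(9,7)=9 f(9,9)=1
t=10: f(10,-2)=90 f(10,0)=207 f(10,2)=200 f(10,4)=119 f(10,6)=45 f(10,8)=10 f(10,10)=1
t=11: f(11,-1)=297 f(11,1)=407 f(11,3)=319 f(11,5)=164 f(11,7)=55 f(11,9)=11 f(11,11)=1
t=12: f(12,-2)=297 f(12,0)=704 f(12,2)=726 f(12,4)=483 f(12,6)=219 f(12,8)=66 f(12,10)=12 f(12,12)=1
t=13: f(13,-1)=1001 f(13,1)=1430 f(13,3)=1209 f(13,5)=702 f(13,7)=285 f(13,9)=78 f(13,11)=13 f(13,13)=1
t=14: f(14,-2)=1001 f(14,0)=2431 f(14,2)=2639 f(14,4)=1911 f(14,6)=987 f(14,8)=363 f(14,10)=91 f(14,12)=14 f(14,14)=1
t=15: f(15,-1)=3432 f(15,1)=5070 f(15,3)=4550 f(15,5)=2898 f(15,7)=1350 f(15,9)=454 f(15,11)=105 f(15,13)=15 f(15,15)=1
t=16: f(16,-2)=3432 f(16,0)=8502 f(16,2)=9620 f(16,4)=7448 f(16,6)=4248 f(16,8)=1804 f(16,10)=559 f(16,12)=120 f(16,14)=16 f(16,16)=1
t=17: f(17,-1)=11934 f(17,1)=18122 f(17,3)=17068 f(17,5)=11696 f(17,7)=6052 f(17,9)=2363 f(17,11)=679 f(17,13)=136 f(17,15)=17 f(17,17)=1
t=18: f(18,-2)=11934 f(18,0)=30056 f(18,2)=35190 f(18,4)=28764 f(18,6)=17748 f(18,8)=8415 f(18,10)=3042 f(18,12)=815 f(18,14)=153 f(18,16)=18 f(18,18)=1
t=19: f(19,-1)=41990 f(19,1)=65246 f(19,3)=63954 f(19,5)=46512 f(19,7)=26163 f(19,9)=11457 f(19,11)=3857 f(19,13)=968 f(19,15)=171 f(19,17)=19 f(19,19)=1
t=20: f(20,-2)=41990 f(20,0)=107236 f(20,2)=129200 f(20,4)=110466 f(20,6)=72675 f(20,8)=37620 f(20,10)=15314 f(20,12)=4825 f(20,14)=1139 f(20,16)=190 f(20,18)=20 f(20,20)=1
t=21: f(21,-1)=149226 f(21,1)=236436 f(21,3)=239666 f(21,5)=183141 f(21,7)=110295 f(21,9)=52934 f(21,11)=20139 f(21,13)=5964 f(21,15)=1329 f(21,17)=210 f(21,19)=21 f(21,21)=1
t=22: f(22,-2)=149226 f(22,0)=385662 f(22,2)=476102 f(22,4)=422807 f(22,6)=293436 f(22,8)=163229 f(22,10)=73073 f(22,12)=26103 f(22,14)=7293 f(22,16)=1539 f(22,18)=231 f(22,20)=22 f(22,22)=1
t=23: f(23,-1)=534888 f(23,1)=861764 f(23,3)=898909 f(23,5)=716243 f(23,7)=456665 f(23,9)=236302 f(23,11)=99176 f(23,13)=33396 f(23,15)=8832 f(23,17)=1770 f(23,19)=253 f(23,21)=23 f(23,23)=1
t=24: f(24,-2)=534888 f(24,0)=1396652 f(24,2)=1760673 f(24,4)=1615152 f(24,6)=1172908 f(24,8)=692967 f(24,10)=335478 f(24,12)=132572 f(24,14)=42228 f(24,16)=10602 f(24,18)=2023 f(24,20)=276 f(24,22)=24 f(24,24)=1
t=25: f(25,-1)=1931540 f(25,1)=3157325 f(25,3)=3375825 f(25,5)=2788060 f(25,7)=1865875 f(25,9)=1028445 f(25,11)=468050 f(25,13)=174800 f(25,15)=52830 f(25,17)=12625 f(25,19)=2299 f(25,21)=300 f(25,23)=25 f(25,25)=1
Σ_s f(25,s) = 14858000
P = 14858000/33554432 = 928625/2097152

Answer: 928625/2097152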